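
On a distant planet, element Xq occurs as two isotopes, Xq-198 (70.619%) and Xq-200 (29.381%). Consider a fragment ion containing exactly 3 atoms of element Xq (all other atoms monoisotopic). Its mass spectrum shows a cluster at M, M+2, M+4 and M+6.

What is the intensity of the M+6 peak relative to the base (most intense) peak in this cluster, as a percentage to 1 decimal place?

Term probabilities: M 0.3522, M+2 0.4396, M+4 0.1829, M+6 0.0254. Base peak = M+2.
P(M+2) = C(3,1) × 0.70619^2 × 0.29381^1 = 3 × 0.49870432 × 0.29381 = 0.439573 (base)
P(M+6) = C(3,3) × 0.70619^0 × 0.29381^3 = 1 × 1.0000 × 0.02536295 = 0.025363
Relative intensity = 0.025363 / 0.439573 × 100 = 5.8

5.8%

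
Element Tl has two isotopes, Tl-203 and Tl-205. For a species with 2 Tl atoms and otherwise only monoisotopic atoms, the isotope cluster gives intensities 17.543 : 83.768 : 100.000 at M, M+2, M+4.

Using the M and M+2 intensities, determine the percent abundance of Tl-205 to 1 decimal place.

If p is the fraction of Tl that is Tl-203, then I(M+2)/I(M) = [C(2,1)·p^1·(1−p)] / p^2 = 2·(1−p)/p = 83.768/17.543 = 4.7750
(1−p)/p = 4.7750/2 = 2.3875  ⇒  p = 1/(1 + 2.3875) = 0.2952
Tl-203: 29.5%, Tl-205: 70.5%.

70.5%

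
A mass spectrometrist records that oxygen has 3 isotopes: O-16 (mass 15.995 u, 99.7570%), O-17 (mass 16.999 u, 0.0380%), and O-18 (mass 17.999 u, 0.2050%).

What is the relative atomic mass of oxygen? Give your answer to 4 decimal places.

15.9995 u

Average mass = Σ (abundance × isotope mass) = 0.997570 × 15.995 + 0.000380 × 16.999 + 0.002050 × 17.999
= 15.95613 + 0.00646 + 0.03690 = 15.99949 u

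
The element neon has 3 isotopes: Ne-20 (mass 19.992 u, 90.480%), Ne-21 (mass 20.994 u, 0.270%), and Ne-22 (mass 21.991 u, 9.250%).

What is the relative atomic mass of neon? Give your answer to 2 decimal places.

20.18 u

Ar = Σ fᵢ·mᵢ = 0.90480 × 19.992 + 0.00270 × 20.994 + 0.09250 × 21.991
= 18.0888 + 0.0567 + 2.0342 = 20.1797 u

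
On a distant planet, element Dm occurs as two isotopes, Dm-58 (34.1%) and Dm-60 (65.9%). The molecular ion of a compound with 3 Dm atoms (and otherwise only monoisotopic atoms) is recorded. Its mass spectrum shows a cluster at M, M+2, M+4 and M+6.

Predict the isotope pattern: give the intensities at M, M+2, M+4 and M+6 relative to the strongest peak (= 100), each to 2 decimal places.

8.93 : 51.75 : 100.00 : 64.42

Each Dm atom is independently Dm-58 (p = 0.341) or Dm-60 (q = 0.659); the cluster is the binomial expansion (p + q)^3.
P(M) = 0.341^3 = 0.039652
P(M+2) = 3 × 0.341^2 × 0.659^1 = 0.229888
P(M+4) = 3 × 0.341^1 × 0.659^2 = 0.444269
P(M+6) = 0.659^3 = 0.286191
The M+4 peak is largest (0.444269); scaling to 100 gives 8.93 : 51.75 : 100.00 : 64.42.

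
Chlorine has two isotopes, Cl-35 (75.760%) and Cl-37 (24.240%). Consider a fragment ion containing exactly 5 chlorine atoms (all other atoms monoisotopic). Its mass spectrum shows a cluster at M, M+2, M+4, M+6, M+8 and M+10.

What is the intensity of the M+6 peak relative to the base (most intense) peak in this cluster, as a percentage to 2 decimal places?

(0.75760 + 0.24240)^5 gives M 0.2496, M+2 0.3993, M+4 0.2555, M+6 0.0817, M+8 0.0131, M+10 0.0008; the largest is M+2.
P(M+2) = C(5,1) × 0.75760^4 × 0.24240^1 = 5 × 0.32942751 × 0.2424 = 0.399266 (base)
P(M+6) = C(5,3) × 0.75760^2 × 0.24240^3 = 10 × 0.57395776 × 0.01424288 = 0.081748
Relative intensity = 0.081748 / 0.399266 × 100 = 20.47

20.47%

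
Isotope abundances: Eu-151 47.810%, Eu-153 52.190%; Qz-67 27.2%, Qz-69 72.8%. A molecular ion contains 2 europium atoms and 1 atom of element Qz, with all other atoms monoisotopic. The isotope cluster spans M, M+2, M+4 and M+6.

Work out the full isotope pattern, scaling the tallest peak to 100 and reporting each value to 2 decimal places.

Europium pattern (n=2): 0.22857961 : 0.49904078 : 0.27237961
Element Qz pattern (n=1): 0.2720 : 0.7280
Convolve the two distributions (both contribute in 2-u steps):
  M: 0.22857961×0.2720 = 0.062174
  M+2: 0.22857961×0.7280 + 0.49904078×0.2720 = 0.302145
  M+4: 0.49904078×0.7280 + 0.27237961×0.2720 = 0.437389
  M+6: 0.27237961×0.7280 = 0.198292
Scale to base peak (0.437389) = 100: 14.21 : 69.08 : 100.00 : 45.34

14.21 : 69.08 : 100.00 : 45.34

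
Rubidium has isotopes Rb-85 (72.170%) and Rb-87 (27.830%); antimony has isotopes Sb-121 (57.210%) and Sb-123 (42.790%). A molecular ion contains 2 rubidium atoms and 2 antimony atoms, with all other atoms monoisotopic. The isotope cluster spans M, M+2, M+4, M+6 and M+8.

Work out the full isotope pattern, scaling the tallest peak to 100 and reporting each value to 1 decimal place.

44.1 : 100.0 : 82.1 : 28.8 : 3.7

Rubidium pattern (n=2): 0.52085089 : 0.40169822 : 0.07745089
Antimony pattern (n=2): 0.32729841 : 0.48960318 : 0.18309841
Convolve the two distributions (both contribute in 2-u steps):
  M: 0.52085089×0.32729841 = 0.170474
  M+2: 0.52085089×0.48960318 + 0.40169822×0.32729841 = 0.386485
  M+4: 0.52085089×0.18309841 + 0.40169822×0.48960318 + 0.07745089×0.32729841 = 0.317389
  M+6: 0.40169822×0.18309841 + 0.07745089×0.48960318 = 0.111471
  M+8: 0.07745089×0.18309841 = 0.014181
Scale to base peak (0.386485) = 100: 44.1 : 100.0 : 82.1 : 28.8 : 3.7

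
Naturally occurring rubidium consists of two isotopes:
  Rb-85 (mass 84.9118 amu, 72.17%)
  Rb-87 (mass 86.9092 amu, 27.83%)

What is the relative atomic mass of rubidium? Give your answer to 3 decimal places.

85.468 amu

Weight each isotope mass by its fractional abundance: 0.7217 × 84.9118 + 0.2783 × 86.9092
= 61.28085 + 24.18683 = 85.46768 amu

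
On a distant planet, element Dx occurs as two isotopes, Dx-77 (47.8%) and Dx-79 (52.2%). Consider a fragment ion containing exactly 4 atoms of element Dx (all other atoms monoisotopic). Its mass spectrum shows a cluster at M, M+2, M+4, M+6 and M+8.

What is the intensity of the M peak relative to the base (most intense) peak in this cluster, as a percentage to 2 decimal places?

13.98%

Binomial terms of (0.478 + 0.522)^4: M 0.0522, M+2 0.2280, M+4 0.3735, M+6 0.2720, M+8 0.0742 → M+4 is the base peak.
P(M+4) = C(4,2) × 0.478^2 × 0.522^2 = 6 × 0.228484 × 0.272484 = 0.373549 (base)
P(M) = C(4,0) × 0.478^4 × 0.522^0 = 1 × 0.05220494 × 1.0000 = 0.052205
Relative intensity = 0.052205 / 0.373549 × 100 = 13.98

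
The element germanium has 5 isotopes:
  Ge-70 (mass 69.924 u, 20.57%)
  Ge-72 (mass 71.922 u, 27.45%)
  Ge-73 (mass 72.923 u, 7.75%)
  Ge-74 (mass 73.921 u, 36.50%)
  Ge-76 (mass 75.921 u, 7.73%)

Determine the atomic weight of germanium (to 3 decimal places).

72.627 u

The abundance-weighted mean is 0.2057 × 69.924 + 0.2745 × 71.922 + 0.0775 × 72.923 + 0.3650 × 73.921 + 0.0773 × 75.921
= 14.3834 + 19.7426 + 5.6515 + 26.9812 + 5.8687 = 72.6274 u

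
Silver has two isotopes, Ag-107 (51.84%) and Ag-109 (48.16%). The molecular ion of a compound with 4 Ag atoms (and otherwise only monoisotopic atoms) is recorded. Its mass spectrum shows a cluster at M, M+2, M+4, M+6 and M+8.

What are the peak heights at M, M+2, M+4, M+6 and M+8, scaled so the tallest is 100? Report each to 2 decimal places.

19.31 : 71.76 : 100.00 : 61.93 : 14.38

Expanding (0.5184 + 0.4816)^4:
P(M) = 0.5184^4 = 0.072220
P(M+2) = 4 × 0.5184^3 × 0.4816^1 = 0.268375
P(M+4) = 6 × 0.5184^2 × 0.4816^2 = 0.373985
P(M+6) = 4 × 0.5184^1 × 0.4816^3 = 0.231624
P(M+8) = 0.4816^4 = 0.053795
The M+4 peak is largest (0.373985); scaling to 100 gives 19.31 : 71.76 : 100.00 : 61.93 : 14.38.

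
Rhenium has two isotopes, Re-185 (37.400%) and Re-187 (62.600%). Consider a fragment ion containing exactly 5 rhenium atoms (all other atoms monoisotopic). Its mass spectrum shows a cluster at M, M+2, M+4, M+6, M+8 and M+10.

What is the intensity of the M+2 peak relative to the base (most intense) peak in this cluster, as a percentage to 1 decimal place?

Term probabilities: M 0.0073, M+2 0.0612, M+4 0.2050, M+6 0.3431, M+8 0.2872, M+10 0.0961. Base peak = M+6.
P(M+6) = C(5,3) × 0.37400^2 × 0.62600^3 = 10 × 0.139876 × 0.24531438 = 0.343136 (base)
P(M+2) = C(5,1) × 0.37400^4 × 0.62600^1 = 5 × 0.0195653 × 0.6260 = 0.061239
Relative intensity = 0.061239 / 0.343136 × 100 = 17.8

17.8%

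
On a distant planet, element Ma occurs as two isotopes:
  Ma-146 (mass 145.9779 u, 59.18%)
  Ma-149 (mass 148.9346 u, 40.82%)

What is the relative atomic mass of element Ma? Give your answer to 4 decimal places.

Average mass = Σ (abundance × isotope mass) = 0.5918 × 145.9779 + 0.4082 × 148.9346
= 86.38972 + 60.79510 = 147.18482 u

147.1848 u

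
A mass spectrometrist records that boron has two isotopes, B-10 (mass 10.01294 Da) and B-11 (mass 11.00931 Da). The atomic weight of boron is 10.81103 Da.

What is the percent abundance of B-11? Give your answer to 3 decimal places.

With x = fraction of B-10 (so B-11 is 1 − x):
10.01294·x + 11.00931·(1 − x) = 10.81103
(10.01294 − 11.00931)·x = 10.81103 − 11.00931
x = -0.19828 / -0.99637 = 0.19900 → 19.900% B-10, 80.100% B-11.

80.100%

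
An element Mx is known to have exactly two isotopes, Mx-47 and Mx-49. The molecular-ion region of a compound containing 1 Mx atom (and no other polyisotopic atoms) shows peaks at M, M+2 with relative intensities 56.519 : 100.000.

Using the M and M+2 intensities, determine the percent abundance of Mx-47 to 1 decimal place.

If p is the fraction of Mx that is Mx-47, then I(M+2)/I(M) = [C(1,1)·p^0·(1−p)] / p^1 = 1·(1−p)/p = 100.000/56.519 = 1.7693
(1−p)/p = 1.7693/1 = 1.7693  ⇒  p = 1/(1 + 1.7693) = 0.3611
Mx-47: 36.1%, Mx-49: 63.9%.

36.1%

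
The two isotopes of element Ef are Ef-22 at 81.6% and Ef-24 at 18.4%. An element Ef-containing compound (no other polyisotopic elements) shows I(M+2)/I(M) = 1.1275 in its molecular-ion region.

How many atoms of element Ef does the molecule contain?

5

For n independent Ef atoms, I(M+2)/I(M) = n · (abundance Ef-24) / (abundance Ef-22) = n · 0.184/0.816.
n = 1.1275 × 0.816/0.184 = 5.00 ≈ 5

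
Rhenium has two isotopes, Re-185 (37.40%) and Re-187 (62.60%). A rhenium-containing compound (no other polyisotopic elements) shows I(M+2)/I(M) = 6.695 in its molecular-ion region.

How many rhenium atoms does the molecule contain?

With n Re atoms, P(M+2)/P(M) = C(n,1)·p^(n−1)q / p^n = n·q/p = n · 0.6260/0.3740.
n = 6.695 × 0.3740/0.6260 = 4.00 ≈ 4

4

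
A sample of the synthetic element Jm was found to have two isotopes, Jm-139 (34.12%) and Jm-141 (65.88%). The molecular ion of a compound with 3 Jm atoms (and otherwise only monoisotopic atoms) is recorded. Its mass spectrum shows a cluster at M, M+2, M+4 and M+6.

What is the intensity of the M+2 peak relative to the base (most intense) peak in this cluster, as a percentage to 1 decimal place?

51.8%

Term probabilities: M 0.0397, M+2 0.2301, M+4 0.4443, M+6 0.2859. Base peak = M+4.
P(M+4) = C(3,2) × 0.3412^1 × 0.6588^2 = 3 × 0.3412 × 0.43401744 = 0.444260 (base)
P(M+2) = C(3,1) × 0.3412^2 × 0.6588^1 = 3 × 0.11641744 × 0.6588 = 0.230087
Relative intensity = 0.230087 / 0.444260 × 100 = 51.8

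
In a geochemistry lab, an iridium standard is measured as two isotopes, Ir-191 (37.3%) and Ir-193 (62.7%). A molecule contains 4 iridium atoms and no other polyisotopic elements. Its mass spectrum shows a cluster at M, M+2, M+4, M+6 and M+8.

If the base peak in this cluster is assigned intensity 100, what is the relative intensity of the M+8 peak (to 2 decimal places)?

42.02

Binomial terms of (0.373 + 0.627)^4: M 0.0194, M+2 0.1302, M+4 0.3282, M+6 0.3678, M+8 0.1546 → M+6 is the base peak.
P(M+6) = C(4,3) × 0.373^1 × 0.627^3 = 4 × 0.3730 × 0.24649188 = 0.367766 (base)
P(M+8) = C(4,4) × 0.373^0 × 0.627^4 = 1 × 1.0000 × 0.15455041 = 0.154550
Relative intensity = 0.154550 / 0.367766 × 100 = 42.02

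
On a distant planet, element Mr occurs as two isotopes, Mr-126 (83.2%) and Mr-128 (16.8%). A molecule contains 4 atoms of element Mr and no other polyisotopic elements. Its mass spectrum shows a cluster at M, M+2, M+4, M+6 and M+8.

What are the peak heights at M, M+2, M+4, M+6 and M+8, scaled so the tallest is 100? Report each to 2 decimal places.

100.00 : 80.77 : 24.46 : 3.29 : 0.17

Expanding (0.832 + 0.168)^4:
P(M) = 0.832^4 = 0.479174
P(M+2) = 4 × 0.832^3 × 0.168^1 = 0.387025
P(M+4) = 6 × 0.832^2 × 0.168^2 = 0.117224
P(M+6) = 4 × 0.832^1 × 0.168^3 = 0.015780
P(M+8) = 0.168^4 = 0.000797
The M peak is largest (0.479174); scaling to 100 gives 100.00 : 80.77 : 24.46 : 3.29 : 0.17.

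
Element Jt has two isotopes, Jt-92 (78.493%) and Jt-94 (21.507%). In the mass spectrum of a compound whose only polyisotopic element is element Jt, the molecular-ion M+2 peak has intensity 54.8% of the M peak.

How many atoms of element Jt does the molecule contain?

The M+2/M ratio from n Jt atoms is n · q/p = n · 0.21507/0.78493.
n = 0.548 × 0.78493/0.21507 = 2.00 ≈ 2

2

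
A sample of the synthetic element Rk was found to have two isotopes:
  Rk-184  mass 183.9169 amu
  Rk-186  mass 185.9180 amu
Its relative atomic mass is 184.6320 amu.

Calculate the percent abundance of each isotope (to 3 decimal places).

Let x be the fractional abundance of Rk-184; then Rk-186 has abundance 1 − x.
183.9169·x + 185.9180·(1 − x) = 184.6320
(183.9169 − 185.9180)·x = 184.6320 − 185.9180
x = -1.2860 / -2.0011 = 0.64265 → 64.265% Rk-184, 35.735% Rk-186.

Rk-184: 64.265%, Rk-186: 35.735%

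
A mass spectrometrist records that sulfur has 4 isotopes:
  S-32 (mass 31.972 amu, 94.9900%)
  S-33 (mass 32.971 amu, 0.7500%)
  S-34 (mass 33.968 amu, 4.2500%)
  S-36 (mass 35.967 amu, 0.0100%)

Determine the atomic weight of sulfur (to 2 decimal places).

32.06 amu

The abundance-weighted mean is 0.949900 × 31.972 + 0.007500 × 32.971 + 0.042500 × 33.968 + 0.000100 × 35.967
= 30.3702 + 0.2473 + 1.4436 + 0.0036 = 32.0647 amu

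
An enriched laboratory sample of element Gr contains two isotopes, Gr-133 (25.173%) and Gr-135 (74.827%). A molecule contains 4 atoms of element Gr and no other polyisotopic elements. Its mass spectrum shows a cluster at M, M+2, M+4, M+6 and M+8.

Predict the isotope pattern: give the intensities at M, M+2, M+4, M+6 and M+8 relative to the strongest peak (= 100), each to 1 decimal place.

1.0 : 11.3 : 50.5 : 100.0 : 74.3

Each Gr atom is independently Gr-133 (p = 0.25173) or Gr-135 (q = 0.74827); the cluster is the binomial expansion (p + q)^4.
P(M) = 0.25173^4 = 0.004016
P(M+2) = 4 × 0.25173^3 × 0.74827^1 = 0.047744
P(M+4) = 6 × 0.25173^2 × 0.74827^2 = 0.212881
P(M+6) = 4 × 0.25173^1 × 0.74827^3 = 0.421862
P(M+8) = 0.74827^4 = 0.313497
The M+6 peak is largest (0.421862); scaling to 100 gives 1.0 : 11.3 : 50.5 : 100.0 : 74.3.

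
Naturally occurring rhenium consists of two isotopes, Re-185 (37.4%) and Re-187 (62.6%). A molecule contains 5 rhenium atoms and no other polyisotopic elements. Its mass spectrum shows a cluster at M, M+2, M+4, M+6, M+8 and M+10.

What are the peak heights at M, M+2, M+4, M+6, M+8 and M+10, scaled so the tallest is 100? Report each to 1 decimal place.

The 5 Re atoms are independent, so intensities follow the terms of (0.374 + 0.626)^5.
P(M) = 0.374^5 = 0.007317
P(M+2) = 5 × 0.374^4 × 0.626^1 = 0.061239
P(M+4) = 10 × 0.374^3 × 0.626^2 = 0.205005
P(M+6) = 10 × 0.374^2 × 0.626^3 = 0.343136
P(M+8) = 5 × 0.374^1 × 0.626^4 = 0.287170
P(M+10) = 0.626^5 = 0.096133
The M+6 peak is largest (0.343136); scaling to 100 gives 2.1 : 17.8 : 59.7 : 100.0 : 83.7 : 28.0.

2.1 : 17.8 : 59.7 : 100.0 : 83.7 : 28.0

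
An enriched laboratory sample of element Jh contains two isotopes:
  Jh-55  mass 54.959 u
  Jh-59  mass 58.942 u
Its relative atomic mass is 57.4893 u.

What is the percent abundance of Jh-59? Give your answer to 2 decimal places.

63.53%

Writing the weighted mean with unknown fraction x of Jh-55:
54.959·x + 58.942·(1 − x) = 57.4893
(54.959 − 58.942)·x = 57.4893 − 58.942
x = -1.4527 / -3.983 = 0.36473 → 36.47% Jh-55, 63.53% Jh-59.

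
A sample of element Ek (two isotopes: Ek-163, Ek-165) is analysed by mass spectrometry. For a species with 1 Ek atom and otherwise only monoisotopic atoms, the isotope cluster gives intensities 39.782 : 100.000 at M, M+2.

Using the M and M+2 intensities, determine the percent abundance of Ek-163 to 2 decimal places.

Write p for the Ek-163 fraction. I(M+2)/I(M) = [C(1,1)·p^0·(1−p)] / p^1 = 1·(1−p)/p = 100.000/39.782 = 2.5137
(1−p)/p = 2.5137/1 = 2.5137  ⇒  p = 1/(1 + 2.5137) = 0.2846
Ek-163: 28.46%, Ek-165: 71.54%.

28.46%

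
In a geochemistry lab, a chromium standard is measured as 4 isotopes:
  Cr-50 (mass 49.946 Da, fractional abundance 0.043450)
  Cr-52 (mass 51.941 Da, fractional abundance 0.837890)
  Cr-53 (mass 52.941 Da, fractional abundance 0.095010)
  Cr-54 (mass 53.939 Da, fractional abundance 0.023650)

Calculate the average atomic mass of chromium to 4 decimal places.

Average mass = Σ (abundance × isotope mass) = 0.043450 × 49.946 + 0.837890 × 51.941 + 0.095010 × 52.941 + 0.023650 × 53.939
= 2.17015 + 43.52084 + 5.02992 + 1.27566 = 51.99657 Da

51.9966 Da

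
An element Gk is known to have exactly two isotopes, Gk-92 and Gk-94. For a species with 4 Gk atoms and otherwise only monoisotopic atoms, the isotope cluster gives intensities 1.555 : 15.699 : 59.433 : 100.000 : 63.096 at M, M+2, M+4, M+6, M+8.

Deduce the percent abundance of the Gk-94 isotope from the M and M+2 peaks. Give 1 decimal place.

Write p for the Gk-92 fraction. I(M+2)/I(M) = [C(4,1)·p^3·(1−p)] / p^4 = 4·(1−p)/p = 15.699/1.555 = 10.0958
(1−p)/p = 10.0958/4 = 2.5240  ⇒  p = 1/(1 + 2.5240) = 0.2838
Gk-92: 28.4%, Gk-94: 71.6%.

71.6%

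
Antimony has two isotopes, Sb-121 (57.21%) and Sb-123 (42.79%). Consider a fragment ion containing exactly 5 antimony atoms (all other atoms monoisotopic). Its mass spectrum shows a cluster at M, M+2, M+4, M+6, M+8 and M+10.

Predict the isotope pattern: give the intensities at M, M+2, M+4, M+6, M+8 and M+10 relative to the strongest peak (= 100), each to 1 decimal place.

17.9 : 66.8 : 100.0 : 74.8 : 28.0 : 4.2

Each Sb atom is independently Sb-121 (p = 0.5721) or Sb-123 (q = 0.4279); the cluster is the binomial expansion (p + q)^5.
P(M) = 0.5721^5 = 0.061286
P(M+2) = 5 × 0.5721^4 × 0.4279^1 = 0.229192
P(M+4) = 10 × 0.5721^3 × 0.4279^2 = 0.342847
P(M+6) = 10 × 0.5721^2 × 0.4279^3 = 0.256431
P(M+8) = 5 × 0.5721^1 × 0.4279^4 = 0.095898
P(M+10) = 0.4279^5 = 0.014345
The M+4 peak is largest (0.342847); scaling to 100 gives 17.9 : 66.8 : 100.0 : 74.8 : 28.0 : 4.2.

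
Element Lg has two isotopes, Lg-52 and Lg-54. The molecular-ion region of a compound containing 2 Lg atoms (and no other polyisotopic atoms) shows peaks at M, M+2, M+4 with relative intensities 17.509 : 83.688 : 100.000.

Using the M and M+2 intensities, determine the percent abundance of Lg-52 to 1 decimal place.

Let p = fractional abundance of Lg-52. I(M+2)/I(M) = [C(2,1)·p^1·(1−p)] / p^2 = 2·(1−p)/p = 83.688/17.509 = 4.7797
(1−p)/p = 4.7797/2 = 2.3899  ⇒  p = 1/(1 + 2.3899) = 0.2950
Lg-52: 29.5%, Lg-54: 70.5%.

29.5%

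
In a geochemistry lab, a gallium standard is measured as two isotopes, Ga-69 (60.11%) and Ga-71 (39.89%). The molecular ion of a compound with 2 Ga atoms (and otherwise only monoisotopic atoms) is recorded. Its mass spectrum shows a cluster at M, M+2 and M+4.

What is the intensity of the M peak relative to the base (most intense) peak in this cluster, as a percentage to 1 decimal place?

Binomial terms of (0.6011 + 0.3989)^2: M 0.3613, M+2 0.4796, M+4 0.1591 → M+2 is the base peak.
P(M+2) = C(2,1) × 0.6011^1 × 0.3989^1 = 2 × 0.6011 × 0.3989 = 0.479558 (base)
P(M) = C(2,0) × 0.6011^2 × 0.3989^0 = 1 × 0.36132121 × 1.0000 = 0.361321
Relative intensity = 0.361321 / 0.479558 × 100 = 75.3

75.3%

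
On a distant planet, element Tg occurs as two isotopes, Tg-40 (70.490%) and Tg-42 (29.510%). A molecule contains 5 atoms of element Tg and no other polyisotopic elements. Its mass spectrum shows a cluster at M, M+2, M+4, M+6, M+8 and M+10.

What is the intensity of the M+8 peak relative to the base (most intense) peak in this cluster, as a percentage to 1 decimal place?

7.3%

(0.70490 + 0.29510)^5 gives M 0.1740, M+2 0.3643, M+4 0.3050, M+6 0.1277, M+8 0.0267, M+10 0.0022; the largest is M+2.
P(M+2) = C(5,1) × 0.70490^4 × 0.29510^1 = 5 × 0.24689372 × 0.2951 = 0.364292 (base)
P(M+8) = C(5,4) × 0.70490^1 × 0.29510^4 = 5 × 0.7049 × 0.00758362 = 0.026728
Relative intensity = 0.026728 / 0.364292 × 100 = 7.3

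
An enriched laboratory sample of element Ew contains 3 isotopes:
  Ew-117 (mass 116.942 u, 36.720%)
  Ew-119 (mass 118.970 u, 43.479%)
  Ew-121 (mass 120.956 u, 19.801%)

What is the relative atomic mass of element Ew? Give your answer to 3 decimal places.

Ar = Σ fᵢ·mᵢ = 0.36720 × 116.942 + 0.43479 × 118.970 + 0.19801 × 120.956
= 42.9411 + 51.7270 + 23.9505 = 118.6186 u

118.619 u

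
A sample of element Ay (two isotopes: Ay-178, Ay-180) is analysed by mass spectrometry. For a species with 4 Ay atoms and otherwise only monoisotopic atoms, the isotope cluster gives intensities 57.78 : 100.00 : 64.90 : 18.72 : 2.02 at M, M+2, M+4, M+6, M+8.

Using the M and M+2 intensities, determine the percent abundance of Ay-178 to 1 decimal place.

Let p = fractional abundance of Ay-178. I(M+2)/I(M) = [C(4,1)·p^3·(1−p)] / p^4 = 4·(1−p)/p = 100.00/57.78 = 1.7307
(1−p)/p = 1.7307/4 = 0.4327  ⇒  p = 1/(1 + 0.4327) = 0.6980
Ay-178: 69.8%, Ay-180: 30.2%.

69.8%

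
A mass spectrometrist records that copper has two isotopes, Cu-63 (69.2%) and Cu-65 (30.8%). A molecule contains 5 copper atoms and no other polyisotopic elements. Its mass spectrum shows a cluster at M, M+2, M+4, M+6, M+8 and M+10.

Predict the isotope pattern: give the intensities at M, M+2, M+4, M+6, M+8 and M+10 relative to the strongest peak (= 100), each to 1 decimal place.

44.9 : 100.0 : 89.0 : 39.6 : 8.8 : 0.8

Expanding (0.692 + 0.308)^5:
P(M) = 0.692^5 = 0.158683
P(M+2) = 5 × 0.692^4 × 0.308^1 = 0.353139
P(M+4) = 10 × 0.692^3 × 0.308^2 = 0.314355
P(M+6) = 10 × 0.692^2 × 0.308^3 = 0.139915
P(M+8) = 5 × 0.692^1 × 0.308^4 = 0.031137
P(M+10) = 0.308^5 = 0.002772
The M+2 peak is largest (0.353139); scaling to 100 gives 44.9 : 100.0 : 89.0 : 39.6 : 8.8 : 0.8.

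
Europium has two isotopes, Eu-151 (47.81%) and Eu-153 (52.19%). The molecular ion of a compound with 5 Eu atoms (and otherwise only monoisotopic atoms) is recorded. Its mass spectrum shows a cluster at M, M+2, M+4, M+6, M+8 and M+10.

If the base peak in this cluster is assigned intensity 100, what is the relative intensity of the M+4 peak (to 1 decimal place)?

91.6

Term probabilities: M 0.0250, M+2 0.1363, M+4 0.2977, M+6 0.3249, M+8 0.1774, M+10 0.0387. Base peak = M+6.
P(M+6) = C(5,3) × 0.4781^2 × 0.5219^3 = 10 × 0.22857961 × 0.14215492 = 0.324937 (base)
P(M+4) = C(5,2) × 0.4781^3 × 0.5219^2 = 10 × 0.10928391 × 0.27237961 = 0.297667
Relative intensity = 0.297667 / 0.324937 × 100 = 91.6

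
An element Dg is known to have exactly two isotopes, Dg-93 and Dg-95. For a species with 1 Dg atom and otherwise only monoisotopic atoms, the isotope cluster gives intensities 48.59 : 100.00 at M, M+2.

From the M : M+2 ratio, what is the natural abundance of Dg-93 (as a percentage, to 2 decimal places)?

32.70%

Write p for the Dg-93 fraction. I(M+2)/I(M) = [C(1,1)·p^0·(1−p)] / p^1 = 1·(1−p)/p = 100.00/48.59 = 2.0580
(1−p)/p = 2.0580/1 = 2.0580  ⇒  p = 1/(1 + 2.0580) = 0.3270
Dg-93: 32.70%, Dg-95: 67.30%.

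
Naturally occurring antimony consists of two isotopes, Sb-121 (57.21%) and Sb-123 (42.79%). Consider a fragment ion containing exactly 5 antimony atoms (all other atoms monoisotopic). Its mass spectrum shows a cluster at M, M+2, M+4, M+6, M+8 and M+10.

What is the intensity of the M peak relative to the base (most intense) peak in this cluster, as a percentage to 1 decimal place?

(0.5721 + 0.4279)^5 gives M 0.0613, M+2 0.2292, M+4 0.3428, M+6 0.2564, M+8 0.0959, M+10 0.0143; the largest is M+4.
P(M+4) = C(5,2) × 0.5721^3 × 0.4279^2 = 10 × 0.18724742 × 0.18309841 = 0.342847 (base)
P(M) = C(5,0) × 0.5721^5 × 0.4279^0 = 1 × 0.06128578 × 1.0000 = 0.061286
Relative intensity = 0.061286 / 0.342847 × 100 = 17.9

17.9%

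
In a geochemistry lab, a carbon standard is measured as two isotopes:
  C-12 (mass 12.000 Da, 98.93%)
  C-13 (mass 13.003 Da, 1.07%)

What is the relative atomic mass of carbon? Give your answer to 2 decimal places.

Weight each isotope mass by its fractional abundance: 0.9893 × 12.000 + 0.0107 × 13.003
= 11.8716 + 0.1391 = 12.0107 Da

12.01 Da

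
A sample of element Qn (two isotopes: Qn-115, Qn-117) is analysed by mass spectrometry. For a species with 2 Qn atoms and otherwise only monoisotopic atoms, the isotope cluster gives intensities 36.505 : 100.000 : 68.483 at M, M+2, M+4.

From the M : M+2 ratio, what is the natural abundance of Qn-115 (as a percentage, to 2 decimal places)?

42.20%

Write p for the Qn-115 fraction. I(M+2)/I(M) = [C(2,1)·p^1·(1−p)] / p^2 = 2·(1−p)/p = 100.000/36.505 = 2.7394
(1−p)/p = 2.7394/2 = 1.3697  ⇒  p = 1/(1 + 1.3697) = 0.4220
Qn-115: 42.20%, Qn-117: 57.80%.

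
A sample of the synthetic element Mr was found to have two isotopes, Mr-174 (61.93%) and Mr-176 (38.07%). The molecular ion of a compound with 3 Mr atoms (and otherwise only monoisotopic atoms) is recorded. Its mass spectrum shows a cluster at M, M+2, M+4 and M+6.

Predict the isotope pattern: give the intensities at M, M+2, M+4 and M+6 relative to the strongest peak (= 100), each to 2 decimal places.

54.22 : 100.00 : 61.47 : 12.60

Expanding (0.6193 + 0.3807)^3:
P(M) = 0.6193^3 = 0.237522
P(M+2) = 3 × 0.6193^2 × 0.3807^1 = 0.438032
P(M+4) = 3 × 0.6193^1 × 0.3807^2 = 0.269270
P(M+6) = 0.3807^3 = 0.055176
The M+2 peak is largest (0.438032); scaling to 100 gives 54.22 : 100.00 : 61.47 : 12.60.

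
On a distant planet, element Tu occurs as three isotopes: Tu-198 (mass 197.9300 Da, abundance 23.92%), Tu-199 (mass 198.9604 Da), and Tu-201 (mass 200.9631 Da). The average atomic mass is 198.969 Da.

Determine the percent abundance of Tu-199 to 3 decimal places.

The remaining 76.08% is split between Tu-199 (fraction x) and Tu-201 (fraction 0.7608 − x).
Substituting: 198.9604x + 200.9631(0.7608 − x) = 151.624144
(198.9604 − 200.9631)x = -1.26858248  ⇒  x = 0.63344, y = 0.12736
Tu-199: 63.344%, Tu-201: 12.736%.

63.344%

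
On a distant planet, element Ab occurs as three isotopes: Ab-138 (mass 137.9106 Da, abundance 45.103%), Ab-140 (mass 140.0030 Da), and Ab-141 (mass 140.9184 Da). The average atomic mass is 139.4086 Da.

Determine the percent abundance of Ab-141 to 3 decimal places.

The remaining 54.897% is split between Ab-140 (fraction x) and Ab-141 (fraction 0.54897 − x).
Substituting: 140.0030x + 140.9184(0.54897 − x) = 77.206782082
(140.0030 − 140.9184)x = -0.153191966  ⇒  x = 0.16735, y = 0.38162
Ab-140: 16.735%, Ab-141: 38.162%.

38.162%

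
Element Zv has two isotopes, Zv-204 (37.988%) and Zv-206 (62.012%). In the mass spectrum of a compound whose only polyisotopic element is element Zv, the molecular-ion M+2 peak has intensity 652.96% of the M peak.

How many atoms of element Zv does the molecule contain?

4

With n Zv atoms, P(M+2)/P(M) = C(n,1)·p^(n−1)q / p^n = n·q/p = n · 0.62012/0.37988.
n = 6.5296 × 0.37988/0.62012 = 4.00 ≈ 4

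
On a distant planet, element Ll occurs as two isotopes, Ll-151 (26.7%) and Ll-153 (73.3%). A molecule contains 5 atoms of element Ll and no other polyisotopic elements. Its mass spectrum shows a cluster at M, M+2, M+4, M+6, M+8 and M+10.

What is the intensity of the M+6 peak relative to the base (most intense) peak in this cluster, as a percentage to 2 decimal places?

72.85%

Term probabilities: M 0.0014, M+2 0.0186, M+4 0.1023, M+6 0.2808, M+8 0.3854, M+10 0.2116. Base peak = M+8.
P(M+8) = C(5,4) × 0.267^1 × 0.733^4 = 5 × 0.2670 × 0.28867947 = 0.385387 (base)
P(M+6) = C(5,3) × 0.267^2 × 0.733^3 = 10 × 0.071289 × 0.39383284 = 0.280759
Relative intensity = 0.280759 / 0.385387 × 100 = 72.85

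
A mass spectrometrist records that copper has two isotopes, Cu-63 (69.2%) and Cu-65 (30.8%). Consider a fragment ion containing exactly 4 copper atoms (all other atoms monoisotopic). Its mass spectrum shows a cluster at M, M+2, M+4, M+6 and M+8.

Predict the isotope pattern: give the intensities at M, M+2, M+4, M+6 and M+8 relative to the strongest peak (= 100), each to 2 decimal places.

Expanding (0.692 + 0.308)^4:
P(M) = 0.692^4 = 0.229311
P(M+2) = 4 × 0.692^3 × 0.308^1 = 0.408253
P(M+4) = 6 × 0.692^2 × 0.308^2 = 0.272562
P(M+6) = 4 × 0.692^1 × 0.308^3 = 0.080876
P(M+8) = 0.308^4 = 0.008999
The M+2 peak is largest (0.408253); scaling to 100 gives 56.17 : 100.00 : 66.76 : 19.81 : 2.20.

56.17 : 100.00 : 66.76 : 19.81 : 2.20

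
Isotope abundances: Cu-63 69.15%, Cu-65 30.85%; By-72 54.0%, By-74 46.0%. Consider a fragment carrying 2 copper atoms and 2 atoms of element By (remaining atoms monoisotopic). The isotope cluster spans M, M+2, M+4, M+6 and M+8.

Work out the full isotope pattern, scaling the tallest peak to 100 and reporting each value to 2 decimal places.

Copper pattern (n=2): 0.47817225 : 0.4266555 : 0.09517225
Element By pattern (n=2): 0.2916 : 0.4968 : 0.2116
Convolve the two distributions (both contribute in 2-u steps):
  M: 0.47817225×0.2916 = 0.139435
  M+2: 0.47817225×0.4968 + 0.4266555×0.2916 = 0.361969
  M+4: 0.47817225×0.2116 + 0.4266555×0.4968 + 0.09517225×0.2916 = 0.340896
  M+6: 0.4266555×0.2116 + 0.09517225×0.4968 = 0.137562
  M+8: 0.09517225×0.2116 = 0.020138
Scale to base peak (0.361969) = 100: 38.52 : 100.00 : 94.18 : 38.00 : 5.56

38.52 : 100.00 : 94.18 : 38.00 : 5.56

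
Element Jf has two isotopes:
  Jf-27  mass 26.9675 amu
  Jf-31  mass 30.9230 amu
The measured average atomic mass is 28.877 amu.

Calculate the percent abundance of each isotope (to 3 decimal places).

Jf-27: 51.725%, Jf-31: 48.275%

Let x be the fractional abundance of Jf-27; then Jf-31 has abundance 1 − x.
26.9675·x + 30.9230·(1 − x) = 28.877
(26.9675 − 30.9230)·x = 28.877 − 30.9230
x = -2.0460 / -3.9555 = 0.51725 → 51.725% Jf-27, 48.275% Jf-31.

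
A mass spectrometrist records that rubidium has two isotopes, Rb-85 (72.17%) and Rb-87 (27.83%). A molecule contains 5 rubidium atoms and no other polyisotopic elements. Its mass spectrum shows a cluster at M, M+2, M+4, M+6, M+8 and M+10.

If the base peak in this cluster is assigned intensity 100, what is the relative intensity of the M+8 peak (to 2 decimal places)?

5.73

(0.7217 + 0.2783)^5 gives M 0.1958, M+2 0.3775, M+4 0.2911, M+6 0.1123, M+8 0.0216, M+10 0.0017; the largest is M+2.
P(M+2) = C(5,1) × 0.7217^4 × 0.2783^1 = 5 × 0.27128565 × 0.2783 = 0.377494 (base)
P(M+8) = C(5,4) × 0.7217^1 × 0.2783^4 = 5 × 0.7217 × 0.00599864 = 0.021646
Relative intensity = 0.021646 / 0.377494 × 100 = 5.73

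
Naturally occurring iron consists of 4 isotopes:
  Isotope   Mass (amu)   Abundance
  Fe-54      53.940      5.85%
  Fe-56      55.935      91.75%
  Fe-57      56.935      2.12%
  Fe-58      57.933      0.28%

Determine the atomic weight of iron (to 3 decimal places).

55.845 amu

Ar = Σ fᵢ·mᵢ = 0.0585 × 53.940 + 0.9175 × 55.935 + 0.0212 × 56.935 + 0.0028 × 57.933
= 3.1555 + 51.3204 + 1.2070 + 0.1622 = 55.8451 amu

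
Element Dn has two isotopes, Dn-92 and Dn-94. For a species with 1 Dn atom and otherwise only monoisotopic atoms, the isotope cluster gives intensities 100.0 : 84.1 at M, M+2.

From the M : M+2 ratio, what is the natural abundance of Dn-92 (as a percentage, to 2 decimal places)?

54.32%

Let p = fractional abundance of Dn-92. I(M+2)/I(M) = [C(1,1)·p^0·(1−p)] / p^1 = 1·(1−p)/p = 84.1/100.0 = 0.8410
(1−p)/p = 0.8410/1 = 0.8410  ⇒  p = 1/(1 + 0.8410) = 0.5432
Dn-92: 54.32%, Dn-94: 45.68%.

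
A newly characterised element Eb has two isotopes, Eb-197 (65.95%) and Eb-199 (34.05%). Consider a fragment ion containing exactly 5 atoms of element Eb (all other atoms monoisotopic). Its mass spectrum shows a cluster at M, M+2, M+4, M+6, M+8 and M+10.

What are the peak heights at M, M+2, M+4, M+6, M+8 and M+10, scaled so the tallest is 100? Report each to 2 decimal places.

37.51 : 96.84 : 100.00 : 51.63 : 13.33 : 1.38

The 5 Eb atoms are independent, so intensities follow the terms of (0.6595 + 0.3405)^5.
P(M) = 0.6595^5 = 0.124760
P(M+2) = 5 × 0.6595^4 × 0.3405^1 = 0.322067
P(M+4) = 10 × 0.6595^3 × 0.3405^2 = 0.332567
P(M+6) = 10 × 0.6595^2 × 0.3405^3 = 0.171704
P(M+8) = 5 × 0.6595^1 × 0.3405^4 = 0.044325
P(M+10) = 0.3405^5 = 0.004577
The M+4 peak is largest (0.332567); scaling to 100 gives 37.51 : 96.84 : 100.00 : 51.63 : 13.33 : 1.38.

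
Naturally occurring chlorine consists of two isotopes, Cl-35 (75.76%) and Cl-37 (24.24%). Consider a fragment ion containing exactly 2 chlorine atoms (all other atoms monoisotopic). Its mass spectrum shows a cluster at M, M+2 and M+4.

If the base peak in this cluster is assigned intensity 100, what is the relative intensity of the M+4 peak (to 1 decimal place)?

10.2

Binomial terms of (0.7576 + 0.2424)^2: M 0.5740, M+2 0.3673, M+4 0.0588 → M is the base peak.
P(M) = C(2,0) × 0.7576^2 × 0.2424^0 = 1 × 0.57395776 × 1.0000 = 0.573958 (base)
P(M+4) = C(2,2) × 0.7576^0 × 0.2424^2 = 1 × 1.0000 × 0.05875776 = 0.058758
Relative intensity = 0.058758 / 0.573958 × 100 = 10.2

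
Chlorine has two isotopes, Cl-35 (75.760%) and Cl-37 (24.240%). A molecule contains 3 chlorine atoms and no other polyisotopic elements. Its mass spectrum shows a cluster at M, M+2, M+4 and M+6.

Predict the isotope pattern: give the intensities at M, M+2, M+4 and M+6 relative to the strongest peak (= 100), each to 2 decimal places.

100.00 : 95.99 : 30.71 : 3.28

Expanding (0.75760 + 0.24240)^3:
P(M) = 0.75760^3 = 0.434830
P(M+2) = 3 × 0.75760^2 × 0.24240^1 = 0.417382
P(M+4) = 3 × 0.75760^1 × 0.24240^2 = 0.133545
P(M+6) = 0.24240^3 = 0.014243
The M peak is largest (0.434830); scaling to 100 gives 100.00 : 95.99 : 30.71 : 3.28.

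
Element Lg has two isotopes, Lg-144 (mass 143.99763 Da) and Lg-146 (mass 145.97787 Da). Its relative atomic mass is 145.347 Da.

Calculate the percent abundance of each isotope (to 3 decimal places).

With x = fraction of Lg-144 (so Lg-146 is 1 − x):
143.99763·x + 145.97787·(1 − x) = 145.347
(143.99763 − 145.97787)·x = 145.347 − 145.97787
x = -0.63087 / -1.98024 = 0.31858 → 31.858% Lg-144, 68.142% Lg-146.

Lg-144: 31.858%, Lg-146: 68.142%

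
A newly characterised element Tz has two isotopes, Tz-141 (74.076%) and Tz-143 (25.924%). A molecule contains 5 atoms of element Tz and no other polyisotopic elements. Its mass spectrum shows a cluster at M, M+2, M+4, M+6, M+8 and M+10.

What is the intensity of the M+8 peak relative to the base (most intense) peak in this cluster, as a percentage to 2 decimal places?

Binomial terms of (0.74076 + 0.25924)^5: M 0.2230, M+2 0.3903, M+4 0.2732, M+6 0.0956, M+8 0.0167, M+10 0.0012 → M+2 is the base peak.
P(M+2) = C(5,1) × 0.74076^4 × 0.25924^1 = 5 × 0.30109954 × 0.25924 = 0.390285 (base)
P(M+8) = C(5,4) × 0.74076^1 × 0.25924^4 = 5 × 0.74076 × 0.00451656 = 0.016728
Relative intensity = 0.016728 / 0.390285 × 100 = 4.29

4.29%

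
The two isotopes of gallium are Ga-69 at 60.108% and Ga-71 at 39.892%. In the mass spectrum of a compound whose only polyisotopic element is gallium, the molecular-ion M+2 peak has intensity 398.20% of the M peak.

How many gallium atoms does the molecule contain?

For n independent Ga atoms, I(M+2)/I(M) = n · (abundance Ga-71) / (abundance Ga-69) = n · 0.39892/0.60108.
n = 3.9820 × 0.60108/0.39892 = 6.00 ≈ 6

6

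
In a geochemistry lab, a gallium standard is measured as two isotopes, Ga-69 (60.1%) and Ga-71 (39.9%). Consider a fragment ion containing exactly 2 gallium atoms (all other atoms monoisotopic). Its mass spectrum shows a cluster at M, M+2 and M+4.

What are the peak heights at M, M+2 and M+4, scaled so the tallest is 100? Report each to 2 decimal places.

75.31 : 100.00 : 33.19

Each Ga atom is independently Ga-69 (p = 0.601) or Ga-71 (q = 0.399); the cluster is the binomial expansion (p + q)^2.
P(M) = 0.601^2 = 0.361201
P(M+2) = 2 × 0.601^1 × 0.399^1 = 0.479598
P(M+4) = 0.399^2 = 0.159201
The M+2 peak is largest (0.479598); scaling to 100 gives 75.31 : 100.00 : 33.19.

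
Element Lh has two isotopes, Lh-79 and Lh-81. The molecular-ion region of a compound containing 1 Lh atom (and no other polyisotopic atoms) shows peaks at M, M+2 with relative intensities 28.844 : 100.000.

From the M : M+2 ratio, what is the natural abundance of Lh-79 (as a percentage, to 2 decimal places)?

Let p = fractional abundance of Lh-79. I(M+2)/I(M) = [C(1,1)·p^0·(1−p)] / p^1 = 1·(1−p)/p = 100.000/28.844 = 3.4669
(1−p)/p = 3.4669/1 = 3.4669  ⇒  p = 1/(1 + 3.4669) = 0.2239
Lh-79: 22.39%, Lh-81: 77.61%.

22.39%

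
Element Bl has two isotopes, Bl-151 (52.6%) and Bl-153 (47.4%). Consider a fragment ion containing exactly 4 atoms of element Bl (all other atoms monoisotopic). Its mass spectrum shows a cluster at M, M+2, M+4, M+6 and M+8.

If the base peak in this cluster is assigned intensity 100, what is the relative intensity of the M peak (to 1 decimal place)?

20.5

Binomial terms of (0.526 + 0.474)^4: M 0.0765, M+2 0.2759, M+4 0.3730, M+6 0.2241, M+8 0.0505 → M+4 is the base peak.
P(M+4) = C(4,2) × 0.526^2 × 0.474^2 = 6 × 0.276676 × 0.224676 = 0.372975 (base)
P(M) = C(4,0) × 0.526^4 × 0.474^0 = 1 × 0.07654961 × 1.0000 = 0.076550
Relative intensity = 0.076550 / 0.372975 × 100 = 20.5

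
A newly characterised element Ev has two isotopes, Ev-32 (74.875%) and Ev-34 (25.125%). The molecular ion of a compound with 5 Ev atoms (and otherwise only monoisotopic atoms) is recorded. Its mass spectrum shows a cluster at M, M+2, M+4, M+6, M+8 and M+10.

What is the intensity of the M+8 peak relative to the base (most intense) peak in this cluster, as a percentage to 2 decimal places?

3.78%

Binomial terms of (0.74875 + 0.25125)^5: M 0.2353, M+2 0.3948, M+4 0.2650, M+6 0.0889, M+8 0.0149, M+10 0.0010 → M+2 is the base peak.
P(M+2) = C(5,1) × 0.74875^4 × 0.25125^1 = 5 × 0.31430214 × 0.25125 = 0.394842 (base)
P(M+8) = C(5,4) × 0.74875^1 × 0.25125^4 = 5 × 0.74875 × 0.00398496 = 0.014919
Relative intensity = 0.014919 / 0.394842 × 100 = 3.78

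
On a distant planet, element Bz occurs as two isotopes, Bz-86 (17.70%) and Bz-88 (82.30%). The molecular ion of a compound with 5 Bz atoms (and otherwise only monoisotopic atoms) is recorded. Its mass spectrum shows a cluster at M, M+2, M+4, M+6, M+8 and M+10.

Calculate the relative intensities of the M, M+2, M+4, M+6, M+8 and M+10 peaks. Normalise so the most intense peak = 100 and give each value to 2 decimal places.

0.04 : 0.99 : 9.25 : 43.01 : 100.00 : 92.99

Expanding (0.1770 + 0.8230)^5:
P(M) = 0.1770^5 = 0.000174
P(M+2) = 5 × 0.1770^4 × 0.8230^1 = 0.004039
P(M+4) = 10 × 0.1770^3 × 0.8230^2 = 0.037559
P(M+6) = 10 × 0.1770^2 × 0.8230^3 = 0.174641
P(M+8) = 5 × 0.1770^1 × 0.8230^4 = 0.406015
P(M+10) = 0.8230^5 = 0.377571
The M+8 peak is largest (0.406015); scaling to 100 gives 0.04 : 0.99 : 9.25 : 43.01 : 100.00 : 92.99.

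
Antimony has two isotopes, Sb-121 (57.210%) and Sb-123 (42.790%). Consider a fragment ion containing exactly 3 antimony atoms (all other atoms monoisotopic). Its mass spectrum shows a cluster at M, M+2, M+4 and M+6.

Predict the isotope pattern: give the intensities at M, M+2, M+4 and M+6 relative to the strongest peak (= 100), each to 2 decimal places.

The 3 Sb atoms are independent, so intensities follow the terms of (0.57210 + 0.42790)^3.
P(M) = 0.57210^3 = 0.187247
P(M+2) = 3 × 0.57210^2 × 0.42790^1 = 0.420153
P(M+4) = 3 × 0.57210^1 × 0.42790^2 = 0.314252
P(M+6) = 0.42790^3 = 0.078348
The M+2 peak is largest (0.420153); scaling to 100 gives 44.57 : 100.00 : 74.79 : 18.65.

44.57 : 100.00 : 74.79 : 18.65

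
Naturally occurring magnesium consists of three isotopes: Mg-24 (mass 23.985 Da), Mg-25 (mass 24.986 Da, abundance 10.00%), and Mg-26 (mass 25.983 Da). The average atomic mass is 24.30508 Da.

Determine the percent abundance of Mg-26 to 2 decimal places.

The remaining 90.00% is split between Mg-24 (fraction x) and Mg-26 (fraction 0.9000 − x).
Substituting: 23.985x + 25.983(0.9000 − x) = 21.80648
(23.985 − 25.983)x = -1.57822  ⇒  x = 0.78990, y = 0.11010
Mg-24: 78.99%, Mg-26: 11.01%.

11.01%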